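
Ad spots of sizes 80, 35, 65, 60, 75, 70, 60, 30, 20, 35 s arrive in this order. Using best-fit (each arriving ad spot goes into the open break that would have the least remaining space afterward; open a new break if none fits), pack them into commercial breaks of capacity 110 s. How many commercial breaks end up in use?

6

  80 → break 1 (new)  [load 80/110]
  35 → break 2 (new)  [load 35/110]
  65 → break 2  [load 100/110]
  60 → break 3 (new)  [load 60/110]
  75 → break 4 (new)  [load 75/110]
  70 → break 5 (new)  [load 70/110]
  60 → break 6 (new)  [load 60/110]
  30 → break 1  [load 110/110]
  20 → break 4  [load 95/110]
  35 → break 5  [load 105/110]
6 commercial breaks opened.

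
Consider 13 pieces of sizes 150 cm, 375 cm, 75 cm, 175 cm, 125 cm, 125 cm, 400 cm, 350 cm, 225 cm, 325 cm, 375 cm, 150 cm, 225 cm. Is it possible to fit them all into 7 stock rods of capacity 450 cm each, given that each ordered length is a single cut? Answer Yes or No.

Total = 3075 cm; ⌈3075/450⌉ = 7.
The bound of 7 does not rule out 7, but exhaustive search shows no assignment into 7 stock rods of capacity 450 cm exists — the minimum is 8.

No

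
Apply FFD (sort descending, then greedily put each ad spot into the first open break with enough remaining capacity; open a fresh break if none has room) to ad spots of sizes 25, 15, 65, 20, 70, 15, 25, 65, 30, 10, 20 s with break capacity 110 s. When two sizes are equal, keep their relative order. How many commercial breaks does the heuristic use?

Sorted descending: 70, 65, 65, 30, 25, 25, 20, 20, 15, 15, 10.
  70 → break 1 (new)  [load 70/110]
  65 → break 2 (new)  [load 65/110]
  65 → break 3 (new)  [load 65/110]
  30 → break 1  [load 100/110]
  25 → break 2  [load 90/110]
  25 → break 3  [load 90/110]
  20 → break 2  [load 110/110]
  20 → break 3  [load 110/110]
  15 → break 4 (new)  [load 15/110]
  15 → break 4  [load 30/110]
  10 → break 1  [load 110/110]
4 commercial breaks opened.

4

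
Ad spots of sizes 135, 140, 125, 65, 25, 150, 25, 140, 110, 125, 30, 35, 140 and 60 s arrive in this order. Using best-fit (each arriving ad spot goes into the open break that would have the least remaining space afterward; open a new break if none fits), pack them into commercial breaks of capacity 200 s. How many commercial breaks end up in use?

8

  135 → break 1 (new)  [load 135/200]
  140 → break 2 (new)  [load 140/200]
  125 → break 3 (new)  [load 125/200]
  65 → break 1  [load 200/200]
  25 → break 2  [load 165/200]
  150 → break 4 (new)  [load 150/200]
  25 → break 2  [load 190/200]
  140 → break 5 (new)  [load 140/200]
  110 → break 6 (new)  [load 110/200]
  125 → break 7 (new)  [load 125/200]
  30 → break 4  [load 180/200]
  35 → break 5  [load 175/200]
  140 → break 8 (new)  [load 140/200]
  60 → break 8  [load 200/200]
8 commercial breaks opened.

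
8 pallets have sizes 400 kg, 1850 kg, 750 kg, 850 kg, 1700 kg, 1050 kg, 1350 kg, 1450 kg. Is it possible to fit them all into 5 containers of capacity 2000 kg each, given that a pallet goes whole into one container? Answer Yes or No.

No

Total = 9400 kg; ⌈9400/2000⌉ = 5.
The bound of 5 does not rule out 5, but exhaustive search shows no assignment into 5 containers of capacity 2000 kg exists — the minimum is 6.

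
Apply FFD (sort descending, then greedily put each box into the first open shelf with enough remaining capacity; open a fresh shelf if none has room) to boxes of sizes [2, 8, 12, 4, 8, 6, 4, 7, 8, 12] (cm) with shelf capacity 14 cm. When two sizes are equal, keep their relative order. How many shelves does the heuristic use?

6

Sorted descending: 12, 12, 8, 8, 8, 7, 6, 4, 4, 2.
  12 → shelf 1 (new)  [load 12/14]
  12 → shelf 2 (new)  [load 12/14]
  8 → shelf 3 (new)  [load 8/14]
  8 → shelf 4 (new)  [load 8/14]
  8 → shelf 5 (new)  [load 8/14]
  7 → shelf 6 (new)  [load 7/14]
  6 → shelf 3  [load 14/14]
  4 → shelf 4  [load 12/14]
  4 → shelf 5  [load 12/14]
  2 → shelf 1  [load 14/14]
6 shelves opened.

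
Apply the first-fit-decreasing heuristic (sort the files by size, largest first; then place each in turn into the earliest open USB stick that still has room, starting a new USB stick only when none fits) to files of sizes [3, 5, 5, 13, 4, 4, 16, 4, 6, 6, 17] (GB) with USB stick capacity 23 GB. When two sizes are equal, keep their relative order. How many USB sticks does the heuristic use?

4

Sorted descending: 17, 16, 13, 6, 6, 5, 5, 4, 4, 4, 3.
  17 → USB stick 1 (new)  [load 17/23]
  16 → USB stick 2 (new)  [load 16/23]
  13 → USB stick 3 (new)  [load 13/23]
  6 → USB stick 1  [load 23/23]
  6 → USB stick 2  [load 22/23]
  5 → USB stick 3  [load 18/23]
  5 → USB stick 3  [load 23/23]
  4 → USB stick 4 (new)  [load 4/23]
  4 → USB stick 4  [load 8/23]
  4 → USB stick 4  [load 12/23]
  3 → USB stick 4  [load 15/23]
4 USB sticks opened.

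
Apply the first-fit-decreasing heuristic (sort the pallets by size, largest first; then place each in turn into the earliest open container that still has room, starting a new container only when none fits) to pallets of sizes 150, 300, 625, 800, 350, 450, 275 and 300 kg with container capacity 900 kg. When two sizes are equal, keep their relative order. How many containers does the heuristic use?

4

Sorted descending: 800, 625, 450, 350, 300, 300, 275, 150.
  800 → container 1 (new)  [load 800/900]
  625 → container 2 (new)  [load 625/900]
  450 → container 3 (new)  [load 450/900]
  350 → container 3  [load 800/900]
  300 → container 4 (new)  [load 300/900]
  300 → container 4  [load 600/900]
  275 → container 2  [load 900/900]
  150 → container 4  [load 750/900]
4 containers opened.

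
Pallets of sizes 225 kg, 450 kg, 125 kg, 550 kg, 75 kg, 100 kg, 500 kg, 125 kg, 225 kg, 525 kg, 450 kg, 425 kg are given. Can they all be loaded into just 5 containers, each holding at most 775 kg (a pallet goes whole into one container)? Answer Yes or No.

Total = 3775 kg; ⌈3775/775⌉ = 5.
6 pallets each exceed half the capacity and cannot share a container, forcing at least 6 containers.
At least 6 containers are required, but only 5 are allowed.

No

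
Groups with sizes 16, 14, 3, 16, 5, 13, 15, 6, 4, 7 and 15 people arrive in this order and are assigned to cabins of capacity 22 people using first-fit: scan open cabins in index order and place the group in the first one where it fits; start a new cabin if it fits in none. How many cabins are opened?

  16 → cabin 1 (new)  [load 16/22]
  14 → cabin 2 (new)  [load 14/22]
  3 → cabin 1  [load 19/22]
  16 → cabin 3 (new)  [load 16/22]
  5 → cabin 2  [load 19/22]
  13 → cabin 4 (new)  [load 13/22]
  15 → cabin 5 (new)  [load 15/22]
  6 → cabin 3  [load 22/22]
  4 → cabin 4  [load 17/22]
  7 → cabin 5  [load 22/22]
  15 → cabin 6 (new)  [load 15/22]
6 cabins opened.

6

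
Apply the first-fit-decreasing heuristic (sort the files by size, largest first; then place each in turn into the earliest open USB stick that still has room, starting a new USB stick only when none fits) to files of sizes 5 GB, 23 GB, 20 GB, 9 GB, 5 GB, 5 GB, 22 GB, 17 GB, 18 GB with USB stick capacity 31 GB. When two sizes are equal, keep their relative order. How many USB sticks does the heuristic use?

Sorted descending: 23, 22, 20, 18, 17, 9, 5, 5, 5.
  23 → USB stick 1 (new)  [load 23/31]
  22 → USB stick 2 (new)  [load 22/31]
  20 → USB stick 3 (new)  [load 20/31]
  18 → USB stick 4 (new)  [load 18/31]
  17 → USB stick 5 (new)  [load 17/31]
  9 → USB stick 2  [load 31/31]
  5 → USB stick 1  [load 28/31]
  5 → USB stick 3  [load 25/31]
  5 → USB stick 3  [load 30/31]
5 USB sticks opened.

5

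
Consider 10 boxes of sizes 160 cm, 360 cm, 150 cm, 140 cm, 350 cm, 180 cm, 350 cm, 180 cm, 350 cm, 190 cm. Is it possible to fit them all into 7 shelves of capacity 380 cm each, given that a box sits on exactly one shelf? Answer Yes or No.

Yes

A valid assignment using 7 shelves:
  shelf 1: 360 = 360
  shelf 2: 350 = 350
  shelf 3: 350 = 350
  shelf 4: 350 = 350
  shelf 5: 190 + 180 = 370
  shelf 6: 180 + 160 = 340
  shelf 7: 150 + 140 = 290
Every load is within 380 cm, so 7 shelves suffice.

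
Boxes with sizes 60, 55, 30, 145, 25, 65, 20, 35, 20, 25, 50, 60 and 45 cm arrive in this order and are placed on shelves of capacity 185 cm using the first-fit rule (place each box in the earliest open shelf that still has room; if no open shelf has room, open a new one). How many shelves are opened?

4

  60 → shelf 1 (new)  [load 60/185]
  55 → shelf 1  [load 115/185]
  30 → shelf 1  [load 145/185]
  145 → shelf 2 (new)  [load 145/185]
  25 → shelf 1  [load 170/185]
  65 → shelf 3 (new)  [load 65/185]
  20 → shelf 2  [load 165/185]
  35 → shelf 3  [load 100/185]
  20 → shelf 2  [load 185/185]
  25 → shelf 3  [load 125/185]
  50 → shelf 3  [load 175/185]
  60 → shelf 4 (new)  [load 60/185]
  45 → shelf 4  [load 105/185]
4 shelves opened.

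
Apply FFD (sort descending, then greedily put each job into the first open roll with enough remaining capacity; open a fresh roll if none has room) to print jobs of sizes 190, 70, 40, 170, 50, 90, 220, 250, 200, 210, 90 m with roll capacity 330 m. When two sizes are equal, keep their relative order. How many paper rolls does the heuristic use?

Sorted descending: 250, 220, 210, 200, 190, 170, 90, 90, 70, 50, 40.
  250 → roll 1 (new)  [load 250/330]
  220 → roll 2 (new)  [load 220/330]
  210 → roll 3 (new)  [load 210/330]
  200 → roll 4 (new)  [load 200/330]
  190 → roll 5 (new)  [load 190/330]
  170 → roll 6 (new)  [load 170/330]
  90 → roll 2  [load 310/330]
  90 → roll 3  [load 300/330]
  70 → roll 1  [load 320/330]
  50 → roll 4  [load 250/330]
  40 → roll 4  [load 290/330]
6 paper rolls opened.

6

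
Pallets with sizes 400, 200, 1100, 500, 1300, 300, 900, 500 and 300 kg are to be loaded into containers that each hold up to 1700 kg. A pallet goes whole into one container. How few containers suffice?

4

Total = 1300 + 1100 + 900 + 500 + 500 + 400 + 300 + 300 + 200 = 5500 kg.
Lower bound: ⌈5500/1700⌉ = 4 containers.
A packing using 4 containers:
  container 1: 1300 + 400 = 1700
  container 2: 1100 + 500 = 1600
  container 3: 900 + 500 + 300 = 1700
  container 4: 300 + 200 = 500
This matches the lower bound, so 4 is optimal.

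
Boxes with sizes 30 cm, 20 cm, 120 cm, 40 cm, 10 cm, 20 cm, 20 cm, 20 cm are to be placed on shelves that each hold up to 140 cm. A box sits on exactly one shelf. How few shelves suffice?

Total = 120 + 40 + 30 + 20 + 20 + 20 + 20 + 10 = 280 cm.
Lower bound: ⌈280/140⌉ = 2 shelves.
A packing using 2 shelves:
  shelf 1: 120 + 20 = 140
  shelf 2: 40 + 30 + 20 + 20 + 20 + 10 = 140
This matches the lower bound, so 2 is optimal.

2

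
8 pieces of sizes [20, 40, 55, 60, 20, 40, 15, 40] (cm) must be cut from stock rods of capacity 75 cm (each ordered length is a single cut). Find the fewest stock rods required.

Total = 60 + 55 + 40 + 40 + 40 + 20 + 20 + 15 = 290 cm.
Lower bound: ⌈290/75⌉ = 4 stock rods.
Also, 5 pieces each exceed 75/2 cm, and no two of those can share a stock rod, so at least 5 stock rods are needed.
A packing using 5 stock rods:
  stock rod 1: 60 + 15 = 75
  stock rod 2: 55 + 20 = 75
  stock rod 3: 40 + 20 = 60
  stock rod 4: 40 = 40
  stock rod 5: 40 = 40
This matches the lower bound, so 5 is optimal.

5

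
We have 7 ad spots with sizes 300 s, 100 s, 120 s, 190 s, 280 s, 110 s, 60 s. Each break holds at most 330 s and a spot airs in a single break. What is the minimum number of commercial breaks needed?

4

Total = 300 + 280 + 190 + 120 + 110 + 100 + 60 = 1160 s.
Lower bound: ⌈1160/330⌉ = 4 commercial breaks.
A packing using 4 commercial breaks:
  break 1: 300 = 300
  break 2: 280 = 280
  break 3: 190 + 120 = 310
  break 4: 110 + 100 + 60 = 270
This matches the lower bound, so 4 is optimal.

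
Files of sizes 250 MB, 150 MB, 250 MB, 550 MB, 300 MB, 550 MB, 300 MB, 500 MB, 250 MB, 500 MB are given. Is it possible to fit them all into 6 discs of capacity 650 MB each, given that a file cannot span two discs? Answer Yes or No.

Total = 3600 MB; ⌈3600/650⌉ = 6.
The bound of 6 does not rule out 6, but exhaustive search shows no assignment into 6 discs of capacity 650 MB exists — the minimum is 7.

No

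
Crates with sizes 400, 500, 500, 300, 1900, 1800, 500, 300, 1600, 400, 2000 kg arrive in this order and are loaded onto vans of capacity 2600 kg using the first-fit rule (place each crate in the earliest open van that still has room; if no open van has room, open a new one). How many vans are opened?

  400 → van 1 (new)  [load 400/2600]
  500 → van 1  [load 900/2600]
  500 → van 1  [load 1400/2600]
  300 → van 1  [load 1700/2600]
  1900 → van 2 (new)  [load 1900/2600]
  1800 → van 3 (new)  [load 1800/2600]
  500 → van 1  [load 2200/2600]
  300 → van 1  [load 2500/2600]
  1600 → van 4 (new)  [load 1600/2600]
  400 → van 2  [load 2300/2600]
  2000 → van 5 (new)  [load 2000/2600]
5 vans opened.

5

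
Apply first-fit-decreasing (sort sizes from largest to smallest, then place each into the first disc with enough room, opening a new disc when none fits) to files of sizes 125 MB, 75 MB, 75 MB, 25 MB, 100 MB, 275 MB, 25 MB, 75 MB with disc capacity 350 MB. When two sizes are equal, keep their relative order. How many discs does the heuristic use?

3

Sorted descending: 275, 125, 100, 75, 75, 75, 25, 25.
  275 → disc 1 (new)  [load 275/350]
  125 → disc 2 (new)  [load 125/350]
  100 → disc 2  [load 225/350]
  75 → disc 1  [load 350/350]
  75 → disc 2  [load 300/350]
  75 → disc 3 (new)  [load 75/350]
  25 → disc 2  [load 325/350]
  25 → disc 2  [load 350/350]
3 discs opened.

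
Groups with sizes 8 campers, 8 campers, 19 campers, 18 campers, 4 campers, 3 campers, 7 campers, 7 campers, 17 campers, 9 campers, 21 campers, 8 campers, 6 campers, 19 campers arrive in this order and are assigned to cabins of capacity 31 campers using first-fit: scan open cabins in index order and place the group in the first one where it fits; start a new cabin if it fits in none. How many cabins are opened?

6

  8 → cabin 1 (new)  [load 8/31]
  8 → cabin 1  [load 16/31]
  19 → cabin 2 (new)  [load 19/31]
  18 → cabin 3 (new)  [load 18/31]
  4 → cabin 1  [load 20/31]
  3 → cabin 1  [load 23/31]
  7 → cabin 1  [load 30/31]
  7 → cabin 2  [load 26/31]
  17 → cabin 4 (new)  [load 17/31]
  9 → cabin 3  [load 27/31]
  21 → cabin 5 (new)  [load 21/31]
  8 → cabin 4  [load 25/31]
  6 → cabin 4  [load 31/31]
  19 → cabin 6 (new)  [load 19/31]
6 cabins opened.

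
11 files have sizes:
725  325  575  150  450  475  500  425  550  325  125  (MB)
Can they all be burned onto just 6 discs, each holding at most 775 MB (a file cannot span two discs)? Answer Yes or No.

Total = 4625 MB; ⌈4625/775⌉ = 6.
7 files each exceed half the capacity and cannot share a disc, forcing at least 7 discs.
At least 7 discs are required, but only 6 are allowed.

No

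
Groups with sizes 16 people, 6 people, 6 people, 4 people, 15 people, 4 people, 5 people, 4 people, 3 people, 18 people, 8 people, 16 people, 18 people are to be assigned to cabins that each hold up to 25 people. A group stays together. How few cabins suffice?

Total = 18 + 18 + 16 + 16 + 15 + 8 + 6 + 6 + 5 + 4 + 4 + 4 + 3 = 123 people.
Lower bound: ⌈123/25⌉ = 5 cabins.
A packing using 5 cabins:
  cabin 1: 18 + 6 = 24
  cabin 2: 18 + 4 + 3 = 25
  cabin 3: 16 + 8 = 24
  cabin 4: 16 + 5 + 4 = 25
  cabin 5: 15 + 6 + 4 = 25
This matches the lower bound, so 5 is optimal.

5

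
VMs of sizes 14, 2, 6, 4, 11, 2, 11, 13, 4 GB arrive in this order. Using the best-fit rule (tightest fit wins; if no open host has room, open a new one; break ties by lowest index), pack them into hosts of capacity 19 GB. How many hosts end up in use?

5

  14 → host 1 (new)  [load 14/19]
  2 → host 1  [load 16/19]
  6 → host 2 (new)  [load 6/19]
  4 → host 2  [load 10/19]
  11 → host 3 (new)  [load 11/19]
  2 → host 1  [load 18/19]
  11 → host 4 (new)  [load 11/19]
  13 → host 5 (new)  [load 13/19]
  4 → host 5  [load 17/19]
5 hosts opened.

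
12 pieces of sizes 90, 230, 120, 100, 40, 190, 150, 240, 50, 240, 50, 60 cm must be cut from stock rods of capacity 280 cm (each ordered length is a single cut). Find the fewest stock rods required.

Total = 240 + 240 + 230 + 190 + 150 + 120 + 100 + 90 + 60 + 50 + 50 + 40 = 1560 cm.
Lower bound: ⌈1560/280⌉ = 6 stock rods.
A packing using 6 stock rods:
  stock rod 1: 240 + 40 = 280
  stock rod 2: 240 = 240
  stock rod 3: 230 + 50 = 280
  stock rod 4: 190 + 90 = 280
  stock rod 5: 150 + 120 = 270
  stock rod 6: 100 + 60 + 50 = 210
This matches the lower bound, so 6 is optimal.

6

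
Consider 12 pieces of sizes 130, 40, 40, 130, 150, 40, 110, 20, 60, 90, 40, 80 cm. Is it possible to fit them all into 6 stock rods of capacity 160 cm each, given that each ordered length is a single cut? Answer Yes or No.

No

Total = 930 cm; ⌈930/160⌉ = 6.
The bound of 6 does not rule out 6, but exhaustive search shows no assignment into 6 stock rods of capacity 160 cm exists — the minimum is 7.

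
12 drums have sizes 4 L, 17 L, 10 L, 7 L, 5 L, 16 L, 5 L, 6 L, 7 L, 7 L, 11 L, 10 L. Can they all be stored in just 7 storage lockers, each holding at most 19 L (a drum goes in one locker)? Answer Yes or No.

Yes

A valid assignment using 6 storage lockers:
  locker 1: 17 = 17
  locker 2: 16 = 16
  locker 3: 11 + 7 = 18
  locker 4: 10 + 7 = 17
  locker 5: 10 + 5 + 4 = 19
  locker 6: 7 + 6 + 5 = 18
That uses only 6 ≤ 7, so 7 storage lockers are enough.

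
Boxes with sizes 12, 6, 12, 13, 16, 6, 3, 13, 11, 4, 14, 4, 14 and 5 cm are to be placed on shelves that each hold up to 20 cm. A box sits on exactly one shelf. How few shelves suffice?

8

Total = 16 + 14 + 14 + 13 + 13 + 12 + 12 + 11 + 6 + 6 + 5 + 4 + 4 + 3 = 133 cm.
Lower bound: ⌈133/20⌉ = 7 shelves.
Also, 8 boxes each exceed 10 cm, and no two of those can share a shelf, so at least 8 shelves are needed.
A packing using 8 shelves:
  shelf 1: 16 + 4 = 20
  shelf 2: 14 + 6 = 20
  shelf 3: 14 + 6 = 20
  shelf 4: 13 + 5 = 18
  shelf 5: 13 + 4 + 3 = 20
  shelf 6: 12 = 12
  shelf 7: 12 = 12
  shelf 8: 11 = 11
This matches the lower bound, so 8 is optimal.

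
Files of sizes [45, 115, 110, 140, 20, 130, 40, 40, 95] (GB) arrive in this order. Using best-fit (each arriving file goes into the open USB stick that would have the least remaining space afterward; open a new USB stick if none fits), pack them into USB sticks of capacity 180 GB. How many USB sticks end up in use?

  45 → USB stick 1 (new)  [load 45/180]
  115 → USB stick 1  [load 160/180]
  110 → USB stick 2 (new)  [load 110/180]
  140 → USB stick 3 (new)  [load 140/180]
  20 → USB stick 1  [load 180/180]
  130 → USB stick 4 (new)  [load 130/180]
  40 → USB stick 3  [load 180/180]
  40 → USB stick 4  [load 170/180]
  95 → USB stick 5 (new)  [load 95/180]
5 USB sticks opened.

5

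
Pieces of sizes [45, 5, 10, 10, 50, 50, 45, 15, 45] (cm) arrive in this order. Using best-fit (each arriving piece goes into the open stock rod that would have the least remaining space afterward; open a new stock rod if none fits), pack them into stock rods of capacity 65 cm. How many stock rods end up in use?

5

  45 → stock rod 1 (new)  [load 45/65]
  5 → stock rod 1  [load 50/65]
  10 → stock rod 1  [load 60/65]
  10 → stock rod 2 (new)  [load 10/65]
  50 → stock rod 2  [load 60/65]
  50 → stock rod 3 (new)  [load 50/65]
  45 → stock rod 4 (new)  [load 45/65]
  15 → stock rod 3  [load 65/65]
  45 → stock rod 5 (new)  [load 45/65]
5 stock rods opened.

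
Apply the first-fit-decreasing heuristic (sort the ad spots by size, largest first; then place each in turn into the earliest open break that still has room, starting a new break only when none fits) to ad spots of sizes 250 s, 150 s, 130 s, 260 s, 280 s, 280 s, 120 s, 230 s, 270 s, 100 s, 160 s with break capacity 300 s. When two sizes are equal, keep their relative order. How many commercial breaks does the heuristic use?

Sorted descending: 280, 280, 270, 260, 250, 230, 160, 150, 130, 120, 100.
  280 → break 1 (new)  [load 280/300]
  280 → break 2 (new)  [load 280/300]
  270 → break 3 (new)  [load 270/300]
  260 → break 4 (new)  [load 260/300]
  250 → break 5 (new)  [load 250/300]
  230 → break 6 (new)  [load 230/300]
  160 → break 7 (new)  [load 160/300]
  150 → break 8 (new)  [load 150/300]
  130 → break 7  [load 290/300]
  120 → break 8  [load 270/300]
  100 → break 9 (new)  [load 100/300]
9 commercial breaks opened.

9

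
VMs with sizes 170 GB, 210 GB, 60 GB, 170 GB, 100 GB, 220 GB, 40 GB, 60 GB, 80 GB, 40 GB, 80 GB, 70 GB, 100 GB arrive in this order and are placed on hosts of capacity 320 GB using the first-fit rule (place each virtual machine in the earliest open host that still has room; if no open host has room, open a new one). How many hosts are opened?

5

  170 → host 1 (new)  [load 170/320]
  210 → host 2 (new)  [load 210/320]
  60 → host 1  [load 230/320]
  170 → host 3 (new)  [load 170/320]
  100 → host 2  [load 310/320]
  220 → host 4 (new)  [load 220/320]
  40 → host 1  [load 270/320]
  60 → host 3  [load 230/320]
  80 → host 3  [load 310/320]
  40 → host 1  [load 310/320]
  80 → host 4  [load 300/320]
  70 → host 5 (new)  [load 70/320]
  100 → host 5  [load 170/320]
5 hosts opened.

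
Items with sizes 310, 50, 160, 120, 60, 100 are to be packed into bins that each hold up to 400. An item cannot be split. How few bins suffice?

3

Total = 310 + 160 + 120 + 100 + 60 + 50 = 800.
Lower bound: ⌈800/400⌉ = 2 bins.
A packing using 3 bins:
  bin 1: 310 + 60 = 370
  bin 2: 160 + 120 + 100 = 380
  bin 3: 50 = 50
No arrangement into 2 bins stays within capacity, so 3 is optimal.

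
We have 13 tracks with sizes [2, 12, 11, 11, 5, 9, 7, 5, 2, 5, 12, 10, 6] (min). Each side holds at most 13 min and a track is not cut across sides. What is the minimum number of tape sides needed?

Total = 12 + 12 + 11 + 11 + 10 + 9 + 7 + 6 + 5 + 5 + 5 + 2 + 2 = 97 min.
Lower bound: ⌈97/13⌉ = 8 tape sides.
A packing using 9 tape sides:
  side 1: 12 = 12
  side 2: 12 = 12
  side 3: 11 + 2 = 13
  side 4: 11 + 2 = 13
  side 5: 10 = 10
  side 6: 9 = 9
  side 7: 7 + 6 = 13
  side 8: 5 + 5 = 10
  side 9: 5 = 5
No arrangement into 8 tape sides stays within capacity, so 9 is optimal.

9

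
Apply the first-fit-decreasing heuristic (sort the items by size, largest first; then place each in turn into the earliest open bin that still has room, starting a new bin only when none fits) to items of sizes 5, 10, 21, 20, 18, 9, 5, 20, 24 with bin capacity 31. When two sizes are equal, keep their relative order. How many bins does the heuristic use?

Sorted descending: 24, 21, 20, 20, 18, 10, 9, 5, 5.
  24 → bin 1 (new)  [load 24/31]
  21 → bin 2 (new)  [load 21/31]
  20 → bin 3 (new)  [load 20/31]
  20 → bin 4 (new)  [load 20/31]
  18 → bin 5 (new)  [load 18/31]
  10 → bin 2  [load 31/31]
  9 → bin 3  [load 29/31]
  5 → bin 1  [load 29/31]
  5 → bin 4  [load 25/31]
5 bins opened.

5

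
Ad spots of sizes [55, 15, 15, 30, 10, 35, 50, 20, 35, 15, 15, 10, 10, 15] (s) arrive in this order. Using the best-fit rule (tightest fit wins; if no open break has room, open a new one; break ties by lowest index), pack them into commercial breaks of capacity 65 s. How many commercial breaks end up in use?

6

  55 → break 1 (new)  [load 55/65]
  15 → break 2 (new)  [load 15/65]
  15 → break 2  [load 30/65]
  30 → break 2  [load 60/65]
  10 → break 1  [load 65/65]
  35 → break 3 (new)  [load 35/65]
  50 → break 4 (new)  [load 50/65]
  20 → break 3  [load 55/65]
  35 → break 5 (new)  [load 35/65]
  15 → break 4  [load 65/65]
  15 → break 5  [load 50/65]
  10 → break 3  [load 65/65]
  10 → break 5  [load 60/65]
  15 → break 6 (new)  [load 15/65]
6 commercial breaks opened.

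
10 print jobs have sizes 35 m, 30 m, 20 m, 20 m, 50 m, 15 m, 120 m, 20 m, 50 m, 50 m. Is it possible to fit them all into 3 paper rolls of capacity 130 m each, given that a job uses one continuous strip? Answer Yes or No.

Total = 410 m; ⌈410/130⌉ = 4.
At least 4 paper rolls are required, but only 3 are allowed.

No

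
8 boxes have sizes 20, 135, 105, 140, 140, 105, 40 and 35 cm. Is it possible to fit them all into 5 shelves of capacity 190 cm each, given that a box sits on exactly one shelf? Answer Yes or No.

Yes

A valid assignment using 5 shelves:
  shelf 1: 140 + 40 = 180
  shelf 2: 140 + 35 = 175
  shelf 3: 135 + 20 = 155
  shelf 4: 105 = 105
  shelf 5: 105 = 105
Every load is within 190 cm, so 5 shelves suffice.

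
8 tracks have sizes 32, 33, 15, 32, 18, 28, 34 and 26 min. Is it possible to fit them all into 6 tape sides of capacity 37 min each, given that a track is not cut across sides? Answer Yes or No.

No

Total = 218 min; ⌈218/37⌉ = 6.
The bound of 6 does not rule out 6, but exhaustive search shows no assignment into 6 tape sides of capacity 37 min exists — the minimum is 7.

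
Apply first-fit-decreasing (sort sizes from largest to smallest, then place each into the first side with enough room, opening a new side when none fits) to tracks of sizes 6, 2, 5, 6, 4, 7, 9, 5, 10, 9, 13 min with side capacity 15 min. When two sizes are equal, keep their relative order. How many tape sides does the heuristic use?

6

Sorted descending: 13, 10, 9, 9, 7, 6, 6, 5, 5, 4, 2.
  13 → side 1 (new)  [load 13/15]
  10 → side 2 (new)  [load 10/15]
  9 → side 3 (new)  [load 9/15]
  9 → side 4 (new)  [load 9/15]
  7 → side 5 (new)  [load 7/15]
  6 → side 3  [load 15/15]
  6 → side 4  [load 15/15]
  5 → side 2  [load 15/15]
  5 → side 5  [load 12/15]
  4 → side 6 (new)  [load 4/15]
  2 → side 1  [load 15/15]
6 tape sides opened.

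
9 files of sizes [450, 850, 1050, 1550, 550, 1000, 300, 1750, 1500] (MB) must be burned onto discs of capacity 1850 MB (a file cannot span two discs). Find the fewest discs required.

6

Total = 1750 + 1550 + 1500 + 1050 + 1000 + 850 + 550 + 450 + 300 = 9000 MB.
Lower bound: ⌈9000/1850⌉ = 5 discs.
A packing using 6 discs:
  disc 1: 1750 = 1750
  disc 2: 1550 + 300 = 1850
  disc 3: 1500 = 1500
  disc 4: 1050 + 550 = 1600
  disc 5: 1000 + 850 = 1850
  disc 6: 450 = 450
No arrangement into 5 discs stays within capacity, so 6 is optimal.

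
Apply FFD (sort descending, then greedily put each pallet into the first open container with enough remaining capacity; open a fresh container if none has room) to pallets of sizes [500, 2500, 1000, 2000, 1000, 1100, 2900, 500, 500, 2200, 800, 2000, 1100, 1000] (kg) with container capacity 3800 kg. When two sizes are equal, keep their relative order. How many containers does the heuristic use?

6

Sorted descending: 2900, 2500, 2200, 2000, 2000, 1100, 1100, 1000, 1000, 1000, 800, 500, 500, 500.
  2900 → container 1 (new)  [load 2900/3800]
  2500 → container 2 (new)  [load 2500/3800]
  2200 → container 3 (new)  [load 2200/3800]
  2000 → container 4 (new)  [load 2000/3800]
  2000 → container 5 (new)  [load 2000/3800]
  1100 → container 2  [load 3600/3800]
  1100 → container 3  [load 3300/3800]
  1000 → container 4  [load 3000/3800]
  1000 → container 5  [load 3000/3800]
  1000 → container 6 (new)  [load 1000/3800]
  800 → container 1  [load 3700/3800]
  500 → container 3  [load 3800/3800]
  500 → container 4  [load 3500/3800]
  500 → container 5  [load 3500/3800]
6 containers opened.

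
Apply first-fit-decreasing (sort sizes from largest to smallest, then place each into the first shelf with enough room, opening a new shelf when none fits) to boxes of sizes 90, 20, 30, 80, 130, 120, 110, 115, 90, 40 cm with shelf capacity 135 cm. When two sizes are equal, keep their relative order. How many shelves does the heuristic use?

Sorted descending: 130, 120, 115, 110, 90, 90, 80, 40, 30, 20.
  130 → shelf 1 (new)  [load 130/135]
  120 → shelf 2 (new)  [load 120/135]
  115 → shelf 3 (new)  [load 115/135]
  110 → shelf 4 (new)  [load 110/135]
  90 → shelf 5 (new)  [load 90/135]
  90 → shelf 6 (new)  [load 90/135]
  80 → shelf 7 (new)  [load 80/135]
  40 → shelf 5  [load 130/135]
  30 → shelf 6  [load 120/135]
  20 → shelf 3  [load 135/135]
7 shelves opened.

7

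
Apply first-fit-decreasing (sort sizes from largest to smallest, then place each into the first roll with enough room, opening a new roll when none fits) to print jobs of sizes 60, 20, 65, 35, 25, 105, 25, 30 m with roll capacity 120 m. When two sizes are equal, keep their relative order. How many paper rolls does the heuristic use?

4

Sorted descending: 105, 65, 60, 35, 30, 25, 25, 20.
  105 → roll 1 (new)  [load 105/120]
  65 → roll 2 (new)  [load 65/120]
  60 → roll 3 (new)  [load 60/120]
  35 → roll 2  [load 100/120]
  30 → roll 3  [load 90/120]
  25 → roll 3  [load 115/120]
  25 → roll 4 (new)  [load 25/120]
  20 → roll 2  [load 120/120]
4 paper rolls opened.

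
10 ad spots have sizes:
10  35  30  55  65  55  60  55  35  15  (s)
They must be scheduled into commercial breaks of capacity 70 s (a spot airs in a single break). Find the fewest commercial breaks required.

Total = 65 + 60 + 55 + 55 + 55 + 35 + 35 + 30 + 15 + 10 = 415 s.
Lower bound: ⌈415/70⌉ = 6 commercial breaks.
A packing using 7 commercial breaks:
  break 1: 65 = 65
  break 2: 60 + 10 = 70
  break 3: 55 + 15 = 70
  break 4: 55 = 55
  break 5: 55 = 55
  break 6: 35 + 35 = 70
  break 7: 30 = 30
No arrangement into 6 commercial breaks stays within capacity, so 7 is optimal.

7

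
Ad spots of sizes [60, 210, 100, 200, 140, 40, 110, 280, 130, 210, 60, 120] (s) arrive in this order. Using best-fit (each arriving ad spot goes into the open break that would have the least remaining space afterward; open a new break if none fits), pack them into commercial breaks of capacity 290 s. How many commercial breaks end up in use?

7

  60 → break 1 (new)  [load 60/290]
  210 → break 1  [load 270/290]
  100 → break 2 (new)  [load 100/290]
  200 → break 3 (new)  [load 200/290]
  140 → break 2  [load 240/290]
  40 → break 2  [load 280/290]
  110 → break 4 (new)  [load 110/290]
  280 → break 5 (new)  [load 280/290]
  130 → break 4  [load 240/290]
  210 → break 6 (new)  [load 210/290]
  60 → break 6  [load 270/290]
  120 → break 7 (new)  [load 120/290]
7 commercial breaks opened.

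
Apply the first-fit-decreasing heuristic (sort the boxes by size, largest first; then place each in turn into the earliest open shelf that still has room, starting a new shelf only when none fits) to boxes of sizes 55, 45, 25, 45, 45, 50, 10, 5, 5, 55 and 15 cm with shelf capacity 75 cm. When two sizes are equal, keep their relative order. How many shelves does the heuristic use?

Sorted descending: 55, 55, 50, 45, 45, 45, 25, 15, 10, 5, 5.
  55 → shelf 1 (new)  [load 55/75]
  55 → shelf 2 (new)  [load 55/75]
  50 → shelf 3 (new)  [load 50/75]
  45 → shelf 4 (new)  [load 45/75]
  45 → shelf 5 (new)  [load 45/75]
  45 → shelf 6 (new)  [load 45/75]
  25 → shelf 3  [load 75/75]
  15 → shelf 1  [load 70/75]
  10 → shelf 2  [load 65/75]
  5 → shelf 1  [load 75/75]
  5 → shelf 2  [load 70/75]
6 shelves opened.

6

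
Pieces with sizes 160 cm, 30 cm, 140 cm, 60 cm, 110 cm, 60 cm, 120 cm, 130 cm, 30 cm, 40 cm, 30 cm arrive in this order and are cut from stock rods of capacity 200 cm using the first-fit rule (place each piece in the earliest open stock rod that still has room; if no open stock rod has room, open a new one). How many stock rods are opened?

  160 → stock rod 1 (new)  [load 160/200]
  30 → stock rod 1  [load 190/200]
  140 → stock rod 2 (new)  [load 140/200]
  60 → stock rod 2  [load 200/200]
  110 → stock rod 3 (new)  [load 110/200]
  60 → stock rod 3  [load 170/200]
  120 → stock rod 4 (new)  [load 120/200]
  130 → stock rod 5 (new)  [load 130/200]
  30 → stock rod 3  [load 200/200]
  40 → stock rod 4  [load 160/200]
  30 → stock rod 4  [load 190/200]
5 stock rods opened.

5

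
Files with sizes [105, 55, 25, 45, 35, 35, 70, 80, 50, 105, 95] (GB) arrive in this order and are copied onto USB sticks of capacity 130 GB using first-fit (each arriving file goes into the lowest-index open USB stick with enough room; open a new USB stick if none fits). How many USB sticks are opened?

  105 → USB stick 1 (new)  [load 105/130]
  55 → USB stick 2 (new)  [load 55/130]
  25 → USB stick 1  [load 130/130]
  45 → USB stick 2  [load 100/130]
  35 → USB stick 3 (new)  [load 35/130]
  35 → USB stick 3  [load 70/130]
  70 → USB stick 4 (new)  [load 70/130]
  80 → USB stick 5 (new)  [load 80/130]
  50 → USB stick 3  [load 120/130]
  105 → USB stick 6 (new)  [load 105/130]
  95 → USB stick 7 (new)  [load 95/130]
7 USB sticks opened.

7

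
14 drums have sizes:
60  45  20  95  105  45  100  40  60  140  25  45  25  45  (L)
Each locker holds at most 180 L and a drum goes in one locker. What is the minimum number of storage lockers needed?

Total = 140 + 105 + 100 + 95 + 60 + 60 + 45 + 45 + 45 + 45 + 40 + 25 + 25 + 20 = 850 L.
Lower bound: ⌈850/180⌉ = 5 storage lockers.
A packing using 5 storage lockers:
  locker 1: 140 + 40 = 180
  locker 2: 105 + 60 = 165
  locker 3: 100 + 60 + 20 = 180
  locker 4: 95 + 45 + 25 = 165
  locker 5: 45 + 45 + 45 + 25 = 160
This matches the lower bound, so 5 is optimal.

5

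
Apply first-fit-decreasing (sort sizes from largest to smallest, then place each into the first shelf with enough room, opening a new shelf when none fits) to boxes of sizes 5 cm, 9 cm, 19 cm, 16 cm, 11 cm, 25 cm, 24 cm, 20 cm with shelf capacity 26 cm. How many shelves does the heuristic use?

6

Sorted descending: 25, 24, 20, 19, 16, 11, 9, 5.
  25 → shelf 1 (new)  [load 25/26]
  24 → shelf 2 (new)  [load 24/26]
  20 → shelf 3 (new)  [load 20/26]
  19 → shelf 4 (new)  [load 19/26]
  16 → shelf 5 (new)  [load 16/26]
  11 → shelf 6 (new)  [load 11/26]
  9 → shelf 5  [load 25/26]
  5 → shelf 3  [load 25/26]
6 shelves opened.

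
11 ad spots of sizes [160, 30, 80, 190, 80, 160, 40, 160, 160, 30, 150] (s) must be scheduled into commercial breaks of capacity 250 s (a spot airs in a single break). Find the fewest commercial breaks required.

Total = 190 + 160 + 160 + 160 + 160 + 150 + 80 + 80 + 40 + 30 + 30 = 1240 s.
Lower bound: ⌈1240/250⌉ = 5 commercial breaks.
Also, 6 ad spots each exceed 125 s, and no two of those can share a break, so at least 6 commercial breaks are needed.
A packing using 6 commercial breaks:
  break 1: 190 + 40 = 230
  break 2: 160 + 80 = 240
  break 3: 160 + 80 = 240
  break 4: 160 + 30 + 30 = 220
  break 5: 160 = 160
  break 6: 150 = 150
This matches the lower bound, so 6 is optimal.

6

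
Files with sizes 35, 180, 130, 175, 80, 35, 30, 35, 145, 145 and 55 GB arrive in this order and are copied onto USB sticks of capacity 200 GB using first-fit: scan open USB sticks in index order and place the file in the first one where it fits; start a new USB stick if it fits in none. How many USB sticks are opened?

  35 → USB stick 1 (new)  [load 35/200]
  180 → USB stick 2 (new)  [load 180/200]
  130 → USB stick 1  [load 165/200]
  175 → USB stick 3 (new)  [load 175/200]
  80 → USB stick 4 (new)  [load 80/200]
  35 → USB stick 1  [load 200/200]
  30 → USB stick 4  [load 110/200]
  35 → USB stick 4  [load 145/200]
  145 → USB stick 5 (new)  [load 145/200]
  145 → USB stick 6 (new)  [load 145/200]
  55 → USB stick 4  [load 200/200]
6 USB sticks opened.

6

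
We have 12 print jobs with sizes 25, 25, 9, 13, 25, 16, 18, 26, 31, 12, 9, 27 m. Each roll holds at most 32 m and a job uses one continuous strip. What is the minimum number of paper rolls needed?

9

Total = 31 + 27 + 26 + 25 + 25 + 25 + 18 + 16 + 13 + 12 + 9 + 9 = 236 m.
Lower bound: ⌈236/32⌉ = 8 paper rolls.
A packing using 9 paper rolls:
  roll 1: 31 = 31
  roll 2: 27 = 27
  roll 3: 26 = 26
  roll 4: 25 = 25
  roll 5: 25 = 25
  roll 6: 25 = 25
  roll 7: 18 + 13 = 31
  roll 8: 16 + 12 = 28
  roll 9: 9 + 9 = 18
No arrangement into 8 paper rolls stays within capacity, so 9 is optimal.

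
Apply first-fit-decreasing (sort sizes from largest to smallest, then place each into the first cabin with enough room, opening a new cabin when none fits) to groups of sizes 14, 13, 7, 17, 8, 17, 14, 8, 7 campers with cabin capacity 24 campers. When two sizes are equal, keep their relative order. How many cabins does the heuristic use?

5

Sorted descending: 17, 17, 14, 14, 13, 8, 8, 7, 7.
  17 → cabin 1 (new)  [load 17/24]
  17 → cabin 2 (new)  [load 17/24]
  14 → cabin 3 (new)  [load 14/24]
  14 → cabin 4 (new)  [load 14/24]
  13 → cabin 5 (new)  [load 13/24]
  8 → cabin 3  [load 22/24]
  8 → cabin 4  [load 22/24]
  7 → cabin 1  [load 24/24]
  7 → cabin 2  [load 24/24]
5 cabins opened.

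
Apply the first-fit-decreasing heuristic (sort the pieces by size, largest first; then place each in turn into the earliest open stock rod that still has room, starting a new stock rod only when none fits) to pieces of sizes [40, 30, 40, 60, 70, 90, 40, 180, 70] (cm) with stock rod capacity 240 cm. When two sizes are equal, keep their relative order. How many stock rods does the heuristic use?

3

Sorted descending: 180, 90, 70, 70, 60, 40, 40, 40, 30.
  180 → stock rod 1 (new)  [load 180/240]
  90 → stock rod 2 (new)  [load 90/240]
  70 → stock rod 2  [load 160/240]
  70 → stock rod 2  [load 230/240]
  60 → stock rod 1  [load 240/240]
  40 → stock rod 3 (new)  [load 40/240]
  40 → stock rod 3  [load 80/240]
  40 → stock rod 3  [load 120/240]
  30 → stock rod 3  [load 150/240]
3 stock rods opened.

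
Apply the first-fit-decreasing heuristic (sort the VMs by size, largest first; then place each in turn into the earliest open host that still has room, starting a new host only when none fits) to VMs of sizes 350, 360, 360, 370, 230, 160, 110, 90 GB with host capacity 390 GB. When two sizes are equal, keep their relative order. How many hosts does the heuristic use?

Sorted descending: 370, 360, 360, 350, 230, 160, 110, 90.
  370 → host 1 (new)  [load 370/390]
  360 → host 2 (new)  [load 360/390]
  360 → host 3 (new)  [load 360/390]
  350 → host 4 (new)  [load 350/390]
  230 → host 5 (new)  [load 230/390]
  160 → host 5  [load 390/390]
  110 → host 6 (new)  [load 110/390]
  90 → host 6  [load 200/390]
6 hosts opened.

6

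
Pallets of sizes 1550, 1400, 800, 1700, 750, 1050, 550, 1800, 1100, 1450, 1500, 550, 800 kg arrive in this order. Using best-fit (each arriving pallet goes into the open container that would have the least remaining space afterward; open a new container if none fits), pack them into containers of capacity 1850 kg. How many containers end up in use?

  1550 → container 1 (new)  [load 1550/1850]
  1400 → container 2 (new)  [load 1400/1850]
  800 → container 3 (new)  [load 800/1850]
  1700 → container 4 (new)  [load 1700/1850]
  750 → container 3  [load 1550/1850]
  1050 → container 5 (new)  [load 1050/1850]
  550 → container 5  [load 1600/1850]
  1800 → container 6 (new)  [load 1800/1850]
  1100 → container 7 (new)  [load 1100/1850]
  1450 → container 8 (new)  [load 1450/1850]
  1500 → container 9 (new)  [load 1500/1850]
  550 → container 7  [load 1650/1850]
  800 → container 10 (new)  [load 800/1850]
10 containers opened.

10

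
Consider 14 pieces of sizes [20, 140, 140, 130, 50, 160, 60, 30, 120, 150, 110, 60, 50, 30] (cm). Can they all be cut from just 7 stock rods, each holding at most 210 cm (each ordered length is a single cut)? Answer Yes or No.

A valid assignment using 7 stock rods:
  stock rod 1: 160 + 50 = 210
  stock rod 2: 150 + 60 = 210
  stock rod 3: 140 + 60 = 200
  stock rod 4: 140 + 50 + 20 = 210
  stock rod 5: 130 + 30 + 30 = 190
  stock rod 6: 120 = 120
  stock rod 7: 110 = 110
Every load is within 210 cm, so 7 stock rods suffice.

Yes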